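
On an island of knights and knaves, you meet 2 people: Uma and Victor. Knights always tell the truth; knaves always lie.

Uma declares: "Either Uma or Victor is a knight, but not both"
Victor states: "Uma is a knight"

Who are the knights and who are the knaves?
Uma is a knave.
Victor is a knave.

Verification:
- Uma (knave) says "Either Uma or Victor is a knight, but not both" - this is FALSE (a lie) because Uma is a knave and Victor is a knave.
- Victor (knave) says "Uma is a knight" - this is FALSE (a lie) because Uma is a knave.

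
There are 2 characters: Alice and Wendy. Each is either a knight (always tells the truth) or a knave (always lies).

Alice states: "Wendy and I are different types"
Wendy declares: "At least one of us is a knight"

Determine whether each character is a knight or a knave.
Alice is a knave.
Wendy is a knave.

Verification:
- Alice (knave) says "Wendy and I are different types" - this is FALSE (a lie) because Alice is a knave and Wendy is a knave.
- Wendy (knave) says "At least one of us is a knight" - this is FALSE (a lie) because no one is a knight.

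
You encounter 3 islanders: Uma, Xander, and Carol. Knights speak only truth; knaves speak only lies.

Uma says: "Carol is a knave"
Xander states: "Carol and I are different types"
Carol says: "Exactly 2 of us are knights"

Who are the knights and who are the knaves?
Uma is a knight.
Xander is a knave.
Carol is a knave.

Verification:
- Uma (knight) says "Carol is a knave" - this is TRUE because Carol is a knave.
- Xander (knave) says "Carol and I are different types" - this is FALSE (a lie) because Xander is a knave and Carol is a knave.
- Carol (knave) says "Exactly 2 of us are knights" - this is FALSE (a lie) because there are 1 knights.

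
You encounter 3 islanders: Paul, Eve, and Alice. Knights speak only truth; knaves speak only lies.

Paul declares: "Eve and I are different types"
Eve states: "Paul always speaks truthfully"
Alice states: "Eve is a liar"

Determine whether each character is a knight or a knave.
Paul is a knave.
Eve is a knave.
Alice is a knight.

Verification:
- Paul (knave) says "Eve and I are different types" - this is FALSE (a lie) because Paul is a knave and Eve is a knave.
- Eve (knave) says "Paul always speaks truthfully" - this is FALSE (a lie) because Paul is a knave.
- Alice (knight) says "Eve is a liar" - this is TRUE because Eve is a knave.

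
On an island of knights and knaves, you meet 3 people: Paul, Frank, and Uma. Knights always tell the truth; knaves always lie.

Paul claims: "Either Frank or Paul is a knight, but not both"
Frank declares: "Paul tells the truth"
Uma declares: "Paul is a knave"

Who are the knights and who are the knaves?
Paul is a knave.
Frank is a knave.
Uma is a knight.

Verification:
- Paul (knave) says "Either Frank or Paul is a knight, but not both" - this is FALSE (a lie) because Frank is a knave and Paul is a knave.
- Frank (knave) says "Paul tells the truth" - this is FALSE (a lie) because Paul is a knave.
- Uma (knight) says "Paul is a knave" - this is TRUE because Paul is a knave.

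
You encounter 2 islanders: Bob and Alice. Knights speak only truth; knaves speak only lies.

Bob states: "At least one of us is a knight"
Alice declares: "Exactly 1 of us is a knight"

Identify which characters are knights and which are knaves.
Bob is a knave.
Alice is a knave.

Verification:
- Bob (knave) says "At least one of us is a knight" - this is FALSE (a lie) because no one is a knight.
- Alice (knave) says "Exactly 1 of us is a knight" - this is FALSE (a lie) because there are 0 knights.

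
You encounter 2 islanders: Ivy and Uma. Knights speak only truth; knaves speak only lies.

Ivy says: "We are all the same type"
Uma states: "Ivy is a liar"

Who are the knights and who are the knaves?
Ivy is a knave.
Uma is a knight.

Verification:
- Ivy (knave) says "We are all the same type" - this is FALSE (a lie) because Uma is a knight and Ivy is a knave.
- Uma (knight) says "Ivy is a liar" - this is TRUE because Ivy is a knave.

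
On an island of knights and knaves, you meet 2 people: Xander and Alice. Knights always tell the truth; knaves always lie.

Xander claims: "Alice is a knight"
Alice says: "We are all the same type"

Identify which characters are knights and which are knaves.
Xander is a knight.
Alice is a knight.

Verification:
- Xander (knight) says "Alice is a knight" - this is TRUE because Alice is a knight.
- Alice (knight) says "We are all the same type" - this is TRUE because Xander and Alice are knights.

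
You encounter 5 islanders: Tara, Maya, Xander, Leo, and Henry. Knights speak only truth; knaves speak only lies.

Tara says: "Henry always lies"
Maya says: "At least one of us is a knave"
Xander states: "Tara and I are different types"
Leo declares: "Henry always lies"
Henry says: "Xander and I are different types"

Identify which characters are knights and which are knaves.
Tara is a knave.
Maya is a knight.
Xander is a knave.
Leo is a knave.
Henry is a knight.

Verification:
- Tara (knave) says "Henry always lies" - this is FALSE (a lie) because Henry is a knight.
- Maya (knight) says "At least one of us is a knave" - this is TRUE because Tara, Xander, and Leo are knaves.
- Xander (knave) says "Tara and I are different types" - this is FALSE (a lie) because Xander is a knave and Tara is a knave.
- Leo (knave) says "Henry always lies" - this is FALSE (a lie) because Henry is a knight.
- Henry (knight) says "Xander and I are different types" - this is TRUE because Henry is a knight and Xander is a knave.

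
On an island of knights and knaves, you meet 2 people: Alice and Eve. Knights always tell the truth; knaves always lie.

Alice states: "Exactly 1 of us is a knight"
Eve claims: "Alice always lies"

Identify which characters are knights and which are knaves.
Alice is a knight.
Eve is a knave.

Verification:
- Alice (knight) says "Exactly 1 of us is a knight" - this is TRUE because there are 1 knights.
- Eve (knave) says "Alice always lies" - this is FALSE (a lie) because Alice is a knight.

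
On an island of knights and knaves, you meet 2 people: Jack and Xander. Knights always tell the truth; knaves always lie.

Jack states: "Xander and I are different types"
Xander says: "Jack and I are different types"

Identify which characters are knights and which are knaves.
Jack is a knave.
Xander is a knave.

Verification:
- Jack (knave) says "Xander and I are different types" - this is FALSE (a lie) because Jack is a knave and Xander is a knave.
- Xander (knave) says "Jack and I are different types" - this is FALSE (a lie) because Xander is a knave and Jack is a knave.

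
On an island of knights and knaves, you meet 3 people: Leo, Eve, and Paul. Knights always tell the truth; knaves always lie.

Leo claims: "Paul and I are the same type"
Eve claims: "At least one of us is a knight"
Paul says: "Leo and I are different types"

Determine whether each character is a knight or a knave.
Leo is a knave.
Eve is a knight.
Paul is a knight.

Verification:
- Leo (knave) says "Paul and I are the same type" - this is FALSE (a lie) because Leo is a knave and Paul is a knight.
- Eve (knight) says "At least one of us is a knight" - this is TRUE because Eve and Paul are knights.
- Paul (knight) says "Leo and I are different types" - this is TRUE because Paul is a knight and Leo is a knave.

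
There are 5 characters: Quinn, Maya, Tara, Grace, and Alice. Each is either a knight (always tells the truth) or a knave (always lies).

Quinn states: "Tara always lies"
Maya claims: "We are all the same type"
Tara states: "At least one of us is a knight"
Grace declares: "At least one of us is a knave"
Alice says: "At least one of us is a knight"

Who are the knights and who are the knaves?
Quinn is a knave.
Maya is a knave.
Tara is a knight.
Grace is a knight.
Alice is a knight.

Verification:
- Quinn (knave) says "Tara always lies" - this is FALSE (a lie) because Tara is a knight.
- Maya (knave) says "We are all the same type" - this is FALSE (a lie) because Tara, Grace, and Alice are knights and Quinn and Maya are knaves.
- Tara (knight) says "At least one of us is a knight" - this is TRUE because Tara, Grace, and Alice are knights.
- Grace (knight) says "At least one of us is a knave" - this is TRUE because Quinn and Maya are knaves.
- Alice (knight) says "At least one of us is a knight" - this is TRUE because Tara, Grace, and Alice are knights.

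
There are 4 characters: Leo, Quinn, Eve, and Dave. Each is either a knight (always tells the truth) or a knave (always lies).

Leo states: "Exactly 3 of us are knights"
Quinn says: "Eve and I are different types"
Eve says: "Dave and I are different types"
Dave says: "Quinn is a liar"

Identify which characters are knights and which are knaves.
Leo is a knave.
Quinn is a knight.
Eve is a knave.
Dave is a knave.

Verification:
- Leo (knave) says "Exactly 3 of us are knights" - this is FALSE (a lie) because there are 1 knights.
- Quinn (knight) says "Eve and I are different types" - this is TRUE because Quinn is a knight and Eve is a knave.
- Eve (knave) says "Dave and I are different types" - this is FALSE (a lie) because Eve is a knave and Dave is a knave.
- Dave (knave) says "Quinn is a liar" - this is FALSE (a lie) because Quinn is a knight.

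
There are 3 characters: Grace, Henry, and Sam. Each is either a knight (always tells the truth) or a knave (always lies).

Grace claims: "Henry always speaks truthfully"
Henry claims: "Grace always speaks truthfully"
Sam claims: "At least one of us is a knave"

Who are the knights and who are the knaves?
Grace is a knave.
Henry is a knave.
Sam is a knight.

Verification:
- Grace (knave) says "Henry always speaks truthfully" - this is FALSE (a lie) because Henry is a knave.
- Henry (knave) says "Grace always speaks truthfully" - this is FALSE (a lie) because Grace is a knave.
- Sam (knight) says "At least one of us is a knave" - this is TRUE because Grace and Henry are knaves.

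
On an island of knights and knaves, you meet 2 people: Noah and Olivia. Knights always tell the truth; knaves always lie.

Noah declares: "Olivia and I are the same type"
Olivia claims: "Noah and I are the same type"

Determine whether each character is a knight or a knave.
Noah is a knight.
Olivia is a knight.

Verification:
- Noah (knight) says "Olivia and I are the same type" - this is TRUE because Noah is a knight and Olivia is a knight.
- Olivia (knight) says "Noah and I are the same type" - this is TRUE because Olivia is a knight and Noah is a knight.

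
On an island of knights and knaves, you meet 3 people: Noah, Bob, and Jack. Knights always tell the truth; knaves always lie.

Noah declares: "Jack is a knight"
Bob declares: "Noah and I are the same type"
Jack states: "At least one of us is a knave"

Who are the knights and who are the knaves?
Noah is a knight.
Bob is a knave.
Jack is a knight.

Verification:
- Noah (knight) says "Jack is a knight" - this is TRUE because Jack is a knight.
- Bob (knave) says "Noah and I are the same type" - this is FALSE (a lie) because Bob is a knave and Noah is a knight.
- Jack (knight) says "At least one of us is a knave" - this is TRUE because Bob is a knave.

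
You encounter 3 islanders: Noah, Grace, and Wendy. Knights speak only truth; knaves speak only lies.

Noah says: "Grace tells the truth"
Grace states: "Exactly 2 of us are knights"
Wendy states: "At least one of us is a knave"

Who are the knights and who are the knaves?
Noah is a knave.
Grace is a knave.
Wendy is a knight.

Verification:
- Noah (knave) says "Grace tells the truth" - this is FALSE (a lie) because Grace is a knave.
- Grace (knave) says "Exactly 2 of us are knights" - this is FALSE (a lie) because there are 1 knights.
- Wendy (knight) says "At least one of us is a knave" - this is TRUE because Noah and Grace are knaves.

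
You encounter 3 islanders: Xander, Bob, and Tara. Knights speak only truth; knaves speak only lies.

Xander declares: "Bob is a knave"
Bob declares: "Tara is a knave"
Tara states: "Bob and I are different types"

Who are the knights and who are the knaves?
Xander is a knight.
Bob is a knave.
Tara is a knight.

Verification:
- Xander (knight) says "Bob is a knave" - this is TRUE because Bob is a knave.
- Bob (knave) says "Tara is a knave" - this is FALSE (a lie) because Tara is a knight.
- Tara (knight) says "Bob and I are different types" - this is TRUE because Tara is a knight and Bob is a knave.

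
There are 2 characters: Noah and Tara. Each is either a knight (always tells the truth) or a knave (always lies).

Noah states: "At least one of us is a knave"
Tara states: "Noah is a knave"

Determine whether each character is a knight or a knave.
Noah is a knight.
Tara is a knave.

Verification:
- Noah (knight) says "At least one of us is a knave" - this is TRUE because Tara is a knave.
- Tara (knave) says "Noah is a knave" - this is FALSE (a lie) because Noah is a knight.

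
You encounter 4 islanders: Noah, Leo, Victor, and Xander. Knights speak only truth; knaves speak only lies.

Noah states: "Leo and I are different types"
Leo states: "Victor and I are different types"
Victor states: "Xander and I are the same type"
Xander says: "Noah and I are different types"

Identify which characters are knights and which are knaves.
Noah is a knave.
Leo is a knave.
Victor is a knave.
Xander is a knight.

Verification:
- Noah (knave) says "Leo and I are different types" - this is FALSE (a lie) because Noah is a knave and Leo is a knave.
- Leo (knave) says "Victor and I are different types" - this is FALSE (a lie) because Leo is a knave and Victor is a knave.
- Victor (knave) says "Xander and I are the same type" - this is FALSE (a lie) because Victor is a knave and Xander is a knight.
- Xander (knight) says "Noah and I are different types" - this is TRUE because Xander is a knight and Noah is a knave.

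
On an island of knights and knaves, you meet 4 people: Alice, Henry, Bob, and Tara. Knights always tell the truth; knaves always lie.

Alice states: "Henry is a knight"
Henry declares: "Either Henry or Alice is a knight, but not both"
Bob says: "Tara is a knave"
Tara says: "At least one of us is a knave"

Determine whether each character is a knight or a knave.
Alice is a knave.
Henry is a knave.
Bob is a knave.
Tara is a knight.

Verification:
- Alice (knave) says "Henry is a knight" - this is FALSE (a lie) because Henry is a knave.
- Henry (knave) says "Either Henry or Alice is a knight, but not both" - this is FALSE (a lie) because Henry is a knave and Alice is a knave.
- Bob (knave) says "Tara is a knave" - this is FALSE (a lie) because Tara is a knight.
- Tara (knight) says "At least one of us is a knave" - this is TRUE because Alice, Henry, and Bob are knaves.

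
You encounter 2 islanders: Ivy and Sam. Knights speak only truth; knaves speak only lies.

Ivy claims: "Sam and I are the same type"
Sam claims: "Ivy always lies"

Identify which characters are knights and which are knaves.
Ivy is a knave.
Sam is a knight.

Verification:
- Ivy (knave) says "Sam and I are the same type" - this is FALSE (a lie) because Ivy is a knave and Sam is a knight.
- Sam (knight) says "Ivy always lies" - this is TRUE because Ivy is a knave.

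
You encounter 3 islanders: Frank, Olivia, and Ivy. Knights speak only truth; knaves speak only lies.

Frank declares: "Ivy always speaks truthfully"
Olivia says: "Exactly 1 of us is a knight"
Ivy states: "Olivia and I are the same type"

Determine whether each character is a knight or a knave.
Frank is a knave.
Olivia is a knight.
Ivy is a knave.

Verification:
- Frank (knave) says "Ivy always speaks truthfully" - this is FALSE (a lie) because Ivy is a knave.
- Olivia (knight) says "Exactly 1 of us is a knight" - this is TRUE because there are 1 knights.
- Ivy (knave) says "Olivia and I are the same type" - this is FALSE (a lie) because Ivy is a knave and Olivia is a knight.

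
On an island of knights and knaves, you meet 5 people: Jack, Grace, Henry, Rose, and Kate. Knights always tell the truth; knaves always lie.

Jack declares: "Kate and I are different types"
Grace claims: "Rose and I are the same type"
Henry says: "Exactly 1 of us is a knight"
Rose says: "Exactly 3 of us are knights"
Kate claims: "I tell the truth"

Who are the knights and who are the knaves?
Jack is a knight.
Grace is a knight.
Henry is a knave.
Rose is a knight.
Kate is a knave.

Verification:
- Jack (knight) says "Kate and I are different types" - this is TRUE because Jack is a knight and Kate is a knave.
- Grace (knight) says "Rose and I are the same type" - this is TRUE because Grace is a knight and Rose is a knight.
- Henry (knave) says "Exactly 1 of us is a knight" - this is FALSE (a lie) because there are 3 knights.
- Rose (knight) says "Exactly 3 of us are knights" - this is TRUE because there are 3 knights.
- Kate (knave) says "I tell the truth" - this is FALSE (a lie) because Kate is a knave.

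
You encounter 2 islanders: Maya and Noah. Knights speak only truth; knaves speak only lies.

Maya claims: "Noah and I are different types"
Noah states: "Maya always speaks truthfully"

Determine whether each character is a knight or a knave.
Maya is a knave.
Noah is a knave.

Verification:
- Maya (knave) says "Noah and I are different types" - this is FALSE (a lie) because Maya is a knave and Noah is a knave.
- Noah (knave) says "Maya always speaks truthfully" - this is FALSE (a lie) because Maya is a knave.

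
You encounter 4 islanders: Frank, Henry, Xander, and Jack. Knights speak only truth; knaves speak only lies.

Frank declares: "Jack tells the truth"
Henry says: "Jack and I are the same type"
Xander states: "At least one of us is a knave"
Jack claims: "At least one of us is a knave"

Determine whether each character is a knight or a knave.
Frank is a knight.
Henry is a knave.
Xander is a knight.
Jack is a knight.

Verification:
- Frank (knight) says "Jack tells the truth" - this is TRUE because Jack is a knight.
- Henry (knave) says "Jack and I are the same type" - this is FALSE (a lie) because Henry is a knave and Jack is a knight.
- Xander (knight) says "At least one of us is a knave" - this is TRUE because Henry is a knave.
- Jack (knight) says "At least one of us is a knave" - this is TRUE because Henry is a knave.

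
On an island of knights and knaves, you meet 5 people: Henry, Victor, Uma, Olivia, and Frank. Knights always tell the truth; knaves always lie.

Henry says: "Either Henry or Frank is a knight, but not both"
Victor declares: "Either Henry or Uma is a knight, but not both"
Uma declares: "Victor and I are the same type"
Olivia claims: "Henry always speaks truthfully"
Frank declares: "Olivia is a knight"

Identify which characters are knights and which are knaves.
Henry is a knave.
Victor is a knight.
Uma is a knight.
Olivia is a knave.
Frank is a knave.

Verification:
- Henry (knave) says "Either Henry or Frank is a knight, but not both" - this is FALSE (a lie) because Henry is a knave and Frank is a knave.
- Victor (knight) says "Either Henry or Uma is a knight, but not both" - this is TRUE because Henry is a knave and Uma is a knight.
- Uma (knight) says "Victor and I are the same type" - this is TRUE because Uma is a knight and Victor is a knight.
- Olivia (knave) says "Henry always speaks truthfully" - this is FALSE (a lie) because Henry is a knave.
- Frank (knave) says "Olivia is a knight" - this is FALSE (a lie) because Olivia is a knave.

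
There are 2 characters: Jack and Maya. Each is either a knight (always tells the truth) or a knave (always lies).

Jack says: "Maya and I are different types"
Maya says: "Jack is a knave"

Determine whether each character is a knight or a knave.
Jack is a knight.
Maya is a knave.

Verification:
- Jack (knight) says "Maya and I are different types" - this is TRUE because Jack is a knight and Maya is a knave.
- Maya (knave) says "Jack is a knave" - this is FALSE (a lie) because Jack is a knight.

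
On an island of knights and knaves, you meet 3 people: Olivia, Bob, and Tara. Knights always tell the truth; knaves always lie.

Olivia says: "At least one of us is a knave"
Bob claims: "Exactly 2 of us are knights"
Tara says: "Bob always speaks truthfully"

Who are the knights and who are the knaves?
Olivia is a knight.
Bob is a knave.
Tara is a knave.

Verification:
- Olivia (knight) says "At least one of us is a knave" - this is TRUE because Bob and Tara are knaves.
- Bob (knave) says "Exactly 2 of us are knights" - this is FALSE (a lie) because there are 1 knights.
- Tara (knave) says "Bob always speaks truthfully" - this is FALSE (a lie) because Bob is a knave.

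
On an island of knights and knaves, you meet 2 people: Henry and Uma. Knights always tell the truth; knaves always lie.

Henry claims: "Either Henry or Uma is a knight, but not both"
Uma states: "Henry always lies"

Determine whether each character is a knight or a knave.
Henry is a knight.
Uma is a knave.

Verification:
- Henry (knight) says "Either Henry or Uma is a knight, but not both" - this is TRUE because Henry is a knight and Uma is a knave.
- Uma (knave) says "Henry always lies" - this is FALSE (a lie) because Henry is a knight.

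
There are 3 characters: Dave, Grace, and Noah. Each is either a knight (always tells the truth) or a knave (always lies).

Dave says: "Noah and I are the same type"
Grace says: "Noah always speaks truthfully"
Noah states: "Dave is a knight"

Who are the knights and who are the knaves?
Dave is a knight.
Grace is a knight.
Noah is a knight.

Verification:
- Dave (knight) says "Noah and I are the same type" - this is TRUE because Dave is a knight and Noah is a knight.
- Grace (knight) says "Noah always speaks truthfully" - this is TRUE because Noah is a knight.
- Noah (knight) says "Dave is a knight" - this is TRUE because Dave is a knight.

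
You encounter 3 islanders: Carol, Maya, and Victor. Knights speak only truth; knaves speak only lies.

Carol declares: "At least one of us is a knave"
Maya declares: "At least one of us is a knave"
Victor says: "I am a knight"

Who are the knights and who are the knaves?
Carol is a knight.
Maya is a knight.
Victor is a knave.

Verification:
- Carol (knight) says "At least one of us is a knave" - this is TRUE because Victor is a knave.
- Maya (knight) says "At least one of us is a knave" - this is TRUE because Victor is a knave.
- Victor (knave) says "I am a knight" - this is FALSE (a lie) because Victor is a knave.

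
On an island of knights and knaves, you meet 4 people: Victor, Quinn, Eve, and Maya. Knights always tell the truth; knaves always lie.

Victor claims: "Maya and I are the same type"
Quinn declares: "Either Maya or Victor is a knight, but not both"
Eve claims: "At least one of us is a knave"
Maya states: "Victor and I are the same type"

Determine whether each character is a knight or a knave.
Victor is a knight.
Quinn is a knave.
Eve is a knight.
Maya is a knight.

Verification:
- Victor (knight) says "Maya and I are the same type" - this is TRUE because Victor is a knight and Maya is a knight.
- Quinn (knave) says "Either Maya or Victor is a knight, but not both" - this is FALSE (a lie) because Maya is a knight and Victor is a knight.
- Eve (knight) says "At least one of us is a knave" - this is TRUE because Quinn is a knave.
- Maya (knight) says "Victor and I are the same type" - this is TRUE because Maya is a knight and Victor is a knight.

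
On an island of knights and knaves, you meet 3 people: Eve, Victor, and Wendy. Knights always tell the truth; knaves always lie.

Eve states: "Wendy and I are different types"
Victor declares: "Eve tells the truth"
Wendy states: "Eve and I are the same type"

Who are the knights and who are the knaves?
Eve is a knight.
Victor is a knight.
Wendy is a knave.

Verification:
- Eve (knight) says "Wendy and I are different types" - this is TRUE because Eve is a knight and Wendy is a knave.
- Victor (knight) says "Eve tells the truth" - this is TRUE because Eve is a knight.
- Wendy (knave) says "Eve and I are the same type" - this is FALSE (a lie) because Wendy is a knave and Eve is a knight.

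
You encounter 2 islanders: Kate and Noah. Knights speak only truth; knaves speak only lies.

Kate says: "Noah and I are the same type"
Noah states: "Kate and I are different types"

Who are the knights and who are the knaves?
Kate is a knave.
Noah is a knight.

Verification:
- Kate (knave) says "Noah and I are the same type" - this is FALSE (a lie) because Kate is a knave and Noah is a knight.
- Noah (knight) says "Kate and I are different types" - this is TRUE because Noah is a knight and Kate is a knave.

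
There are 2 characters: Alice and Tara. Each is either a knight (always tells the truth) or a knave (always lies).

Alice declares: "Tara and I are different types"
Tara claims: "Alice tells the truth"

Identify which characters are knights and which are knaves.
Alice is a knave.
Tara is a knave.

Verification:
- Alice (knave) says "Tara and I are different types" - this is FALSE (a lie) because Alice is a knave and Tara is a knave.
- Tara (knave) says "Alice tells the truth" - this is FALSE (a lie) because Alice is a knave.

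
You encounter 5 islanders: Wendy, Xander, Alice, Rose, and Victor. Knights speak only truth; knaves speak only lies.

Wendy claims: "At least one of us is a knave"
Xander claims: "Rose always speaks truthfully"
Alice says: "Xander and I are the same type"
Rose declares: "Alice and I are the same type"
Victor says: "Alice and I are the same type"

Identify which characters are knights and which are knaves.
Wendy is a knight.
Xander is a knight.
Alice is a knight.
Rose is a knight.
Victor is a knave.

Verification:
- Wendy (knight) says "At least one of us is a knave" - this is TRUE because Victor is a knave.
- Xander (knight) says "Rose always speaks truthfully" - this is TRUE because Rose is a knight.
- Alice (knight) says "Xander and I are the same type" - this is TRUE because Alice is a knight and Xander is a knight.
- Rose (knight) says "Alice and I are the same type" - this is TRUE because Rose is a knight and Alice is a knight.
- Victor (knave) says "Alice and I are the same type" - this is FALSE (a lie) because Victor is a knave and Alice is a knight.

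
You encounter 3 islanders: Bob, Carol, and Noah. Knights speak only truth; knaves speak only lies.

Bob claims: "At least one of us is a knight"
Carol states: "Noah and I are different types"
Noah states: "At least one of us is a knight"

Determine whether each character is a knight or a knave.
Bob is a knave.
Carol is a knave.
Noah is a knave.

Verification:
- Bob (knave) says "At least one of us is a knight" - this is FALSE (a lie) because no one is a knight.
- Carol (knave) says "Noah and I are different types" - this is FALSE (a lie) because Carol is a knave and Noah is a knave.
- Noah (knave) says "At least one of us is a knight" - this is FALSE (a lie) because no one is a knight.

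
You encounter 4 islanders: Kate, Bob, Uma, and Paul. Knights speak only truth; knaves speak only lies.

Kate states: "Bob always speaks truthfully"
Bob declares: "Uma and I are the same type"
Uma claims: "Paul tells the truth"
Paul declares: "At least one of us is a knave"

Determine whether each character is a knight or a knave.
Kate is a knave.
Bob is a knave.
Uma is a knight.
Paul is a knight.

Verification:
- Kate (knave) says "Bob always speaks truthfully" - this is FALSE (a lie) because Bob is a knave.
- Bob (knave) says "Uma and I are the same type" - this is FALSE (a lie) because Bob is a knave and Uma is a knight.
- Uma (knight) says "Paul tells the truth" - this is TRUE because Paul is a knight.
- Paul (knight) says "At least one of us is a knave" - this is TRUE because Kate and Bob are knaves.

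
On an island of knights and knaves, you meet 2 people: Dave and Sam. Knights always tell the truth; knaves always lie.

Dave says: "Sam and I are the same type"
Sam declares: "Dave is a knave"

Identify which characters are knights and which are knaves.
Dave is a knave.
Sam is a knight.

Verification:
- Dave (knave) says "Sam and I are the same type" - this is FALSE (a lie) because Dave is a knave and Sam is a knight.
- Sam (knight) says "Dave is a knave" - this is TRUE because Dave is a knave.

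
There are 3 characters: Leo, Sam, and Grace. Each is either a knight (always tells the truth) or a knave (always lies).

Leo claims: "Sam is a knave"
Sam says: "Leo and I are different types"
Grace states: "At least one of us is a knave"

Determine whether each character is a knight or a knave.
Leo is a knave.
Sam is a knight.
Grace is a knight.

Verification:
- Leo (knave) says "Sam is a knave" - this is FALSE (a lie) because Sam is a knight.
- Sam (knight) says "Leo and I are different types" - this is TRUE because Sam is a knight and Leo is a knave.
- Grace (knight) says "At least one of us is a knave" - this is TRUE because Leo is a knave.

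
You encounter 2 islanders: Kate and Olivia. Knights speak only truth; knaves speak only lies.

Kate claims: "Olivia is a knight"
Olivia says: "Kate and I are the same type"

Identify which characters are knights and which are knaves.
Kate is a knight.
Olivia is a knight.

Verification:
- Kate (knight) says "Olivia is a knight" - this is TRUE because Olivia is a knight.
- Olivia (knight) says "Kate and I are the same type" - this is TRUE because Olivia is a knight and Kate is a knight.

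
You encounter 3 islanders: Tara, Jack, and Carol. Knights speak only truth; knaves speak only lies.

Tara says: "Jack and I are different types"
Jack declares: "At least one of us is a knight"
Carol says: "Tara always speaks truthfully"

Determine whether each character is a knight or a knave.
Tara is a knave.
Jack is a knave.
Carol is a knave.

Verification:
- Tara (knave) says "Jack and I are different types" - this is FALSE (a lie) because Tara is a knave and Jack is a knave.
- Jack (knave) says "At least one of us is a knight" - this is FALSE (a lie) because no one is a knight.
- Carol (knave) says "Tara always speaks truthfully" - this is FALSE (a lie) because Tara is a knave.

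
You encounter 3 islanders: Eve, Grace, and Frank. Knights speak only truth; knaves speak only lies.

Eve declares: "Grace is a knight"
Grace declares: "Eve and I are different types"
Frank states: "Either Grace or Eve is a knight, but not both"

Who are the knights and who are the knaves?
Eve is a knave.
Grace is a knave.
Frank is a knave.

Verification:
- Eve (knave) says "Grace is a knight" - this is FALSE (a lie) because Grace is a knave.
- Grace (knave) says "Eve and I are different types" - this is FALSE (a lie) because Grace is a knave and Eve is a knave.
- Frank (knave) says "Either Grace or Eve is a knight, but not both" - this is FALSE (a lie) because Grace is a knave and Eve is a knave.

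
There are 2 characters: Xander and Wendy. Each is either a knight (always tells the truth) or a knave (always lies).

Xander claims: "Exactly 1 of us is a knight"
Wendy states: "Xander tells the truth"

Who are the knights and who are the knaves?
Xander is a knave.
Wendy is a knave.

Verification:
- Xander (knave) says "Exactly 1 of us is a knight" - this is FALSE (a lie) because there are 0 knights.
- Wendy (knave) says "Xander tells the truth" - this is FALSE (a lie) because Xander is a knave.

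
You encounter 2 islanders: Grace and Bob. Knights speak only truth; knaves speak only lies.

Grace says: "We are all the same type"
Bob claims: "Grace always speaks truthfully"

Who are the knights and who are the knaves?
Grace is a knight.
Bob is a knight.

Verification:
- Grace (knight) says "We are all the same type" - this is TRUE because Grace and Bob are knights.
- Bob (knight) says "Grace always speaks truthfully" - this is TRUE because Grace is a knight.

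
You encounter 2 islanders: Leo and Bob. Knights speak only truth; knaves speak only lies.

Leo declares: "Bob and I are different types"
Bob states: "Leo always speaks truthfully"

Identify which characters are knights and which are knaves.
Leo is a knave.
Bob is a knave.

Verification:
- Leo (knave) says "Bob and I are different types" - this is FALSE (a lie) because Leo is a knave and Bob is a knave.
- Bob (knave) says "Leo always speaks truthfully" - this is FALSE (a lie) because Leo is a knave.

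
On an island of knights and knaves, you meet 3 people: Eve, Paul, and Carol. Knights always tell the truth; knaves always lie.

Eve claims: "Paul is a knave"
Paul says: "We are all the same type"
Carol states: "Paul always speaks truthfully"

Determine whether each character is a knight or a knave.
Eve is a knight.
Paul is a knave.
Carol is a knave.

Verification:
- Eve (knight) says "Paul is a knave" - this is TRUE because Paul is a knave.
- Paul (knave) says "We are all the same type" - this is FALSE (a lie) because Eve is a knight and Paul and Carol are knaves.
- Carol (knave) says "Paul always speaks truthfully" - this is FALSE (a lie) because Paul is a knave.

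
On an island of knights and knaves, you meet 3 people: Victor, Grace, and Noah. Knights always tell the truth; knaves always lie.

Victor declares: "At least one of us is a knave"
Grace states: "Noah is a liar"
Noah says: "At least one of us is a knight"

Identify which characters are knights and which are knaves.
Victor is a knight.
Grace is a knave.
Noah is a knight.

Verification:
- Victor (knight) says "At least one of us is a knave" - this is TRUE because Grace is a knave.
- Grace (knave) says "Noah is a liar" - this is FALSE (a lie) because Noah is a knight.
- Noah (knight) says "At least one of us is a knight" - this is TRUE because Victor and Noah are knights.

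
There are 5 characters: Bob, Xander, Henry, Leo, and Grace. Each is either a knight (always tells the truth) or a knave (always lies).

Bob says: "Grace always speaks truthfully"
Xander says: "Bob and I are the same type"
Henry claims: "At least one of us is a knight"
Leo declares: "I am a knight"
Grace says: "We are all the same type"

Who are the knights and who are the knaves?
Bob is a knight.
Xander is a knight.
Henry is a knight.
Leo is a knight.
Grace is a knight.

Verification:
- Bob (knight) says "Grace always speaks truthfully" - this is TRUE because Grace is a knight.
- Xander (knight) says "Bob and I are the same type" - this is TRUE because Xander is a knight and Bob is a knight.
- Henry (knight) says "At least one of us is a knight" - this is TRUE because Bob, Xander, Henry, Leo, and Grace are knights.
- Leo (knight) says "I am a knight" - this is TRUE because Leo is a knight.
- Grace (knight) says "We are all the same type" - this is TRUE because Bob, Xander, Henry, Leo, and Grace are knights.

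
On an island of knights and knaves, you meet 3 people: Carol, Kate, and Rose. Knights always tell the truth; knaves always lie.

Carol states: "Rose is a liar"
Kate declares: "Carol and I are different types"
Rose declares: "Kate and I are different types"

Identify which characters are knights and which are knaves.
Carol is a knave.
Kate is a knave.
Rose is a knight.

Verification:
- Carol (knave) says "Rose is a liar" - this is FALSE (a lie) because Rose is a knight.
- Kate (knave) says "Carol and I are different types" - this is FALSE (a lie) because Kate is a knave and Carol is a knave.
- Rose (knight) says "Kate and I are different types" - this is TRUE because Rose is a knight and Kate is a knave.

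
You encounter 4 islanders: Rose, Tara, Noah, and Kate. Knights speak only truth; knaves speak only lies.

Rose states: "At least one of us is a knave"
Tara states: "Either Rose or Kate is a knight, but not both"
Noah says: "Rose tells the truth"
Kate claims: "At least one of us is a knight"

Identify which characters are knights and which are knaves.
Rose is a knight.
Tara is a knave.
Noah is a knight.
Kate is a knight.

Verification:
- Rose (knight) says "At least one of us is a knave" - this is TRUE because Tara is a knave.
- Tara (knave) says "Either Rose or Kate is a knight, but not both" - this is FALSE (a lie) because Rose is a knight and Kate is a knight.
- Noah (knight) says "Rose tells the truth" - this is TRUE because Rose is a knight.
- Kate (knight) says "At least one of us is a knight" - this is TRUE because Rose, Noah, and Kate are knights.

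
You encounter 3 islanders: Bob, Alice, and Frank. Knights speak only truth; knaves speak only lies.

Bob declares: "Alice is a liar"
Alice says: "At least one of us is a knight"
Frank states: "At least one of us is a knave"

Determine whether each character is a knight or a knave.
Bob is a knave.
Alice is a knight.
Frank is a knight.

Verification:
- Bob (knave) says "Alice is a liar" - this is FALSE (a lie) because Alice is a knight.
- Alice (knight) says "At least one of us is a knight" - this is TRUE because Alice and Frank are knights.
- Frank (knight) says "At least one of us is a knave" - this is TRUE because Bob is a knave.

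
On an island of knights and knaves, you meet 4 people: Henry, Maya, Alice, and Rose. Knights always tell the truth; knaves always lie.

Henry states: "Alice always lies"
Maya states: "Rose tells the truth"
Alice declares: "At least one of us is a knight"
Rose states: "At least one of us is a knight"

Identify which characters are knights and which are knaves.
Henry is a knave.
Maya is a knight.
Alice is a knight.
Rose is a knight.

Verification:
- Henry (knave) says "Alice always lies" - this is FALSE (a lie) because Alice is a knight.
- Maya (knight) says "Rose tells the truth" - this is TRUE because Rose is a knight.
- Alice (knight) says "At least one of us is a knight" - this is TRUE because Maya, Alice, and Rose are knights.
- Rose (knight) says "At least one of us is a knight" - this is TRUE because Maya, Alice, and Rose are knights.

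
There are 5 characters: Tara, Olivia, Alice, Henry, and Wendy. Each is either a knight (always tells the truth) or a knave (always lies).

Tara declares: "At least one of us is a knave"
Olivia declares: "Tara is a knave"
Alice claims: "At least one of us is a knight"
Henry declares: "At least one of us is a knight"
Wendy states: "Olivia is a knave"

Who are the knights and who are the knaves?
Tara is a knight.
Olivia is a knave.
Alice is a knight.
Henry is a knight.
Wendy is a knight.

Verification:
- Tara (knight) says "At least one of us is a knave" - this is TRUE because Olivia is a knave.
- Olivia (knave) says "Tara is a knave" - this is FALSE (a lie) because Tara is a knight.
- Alice (knight) says "At least one of us is a knight" - this is TRUE because Tara, Alice, Henry, and Wendy are knights.
- Henry (knight) says "At least one of us is a knight" - this is TRUE because Tara, Alice, Henry, and Wendy are knights.
- Wendy (knight) says "Olivia is a knave" - this is TRUE because Olivia is a knave.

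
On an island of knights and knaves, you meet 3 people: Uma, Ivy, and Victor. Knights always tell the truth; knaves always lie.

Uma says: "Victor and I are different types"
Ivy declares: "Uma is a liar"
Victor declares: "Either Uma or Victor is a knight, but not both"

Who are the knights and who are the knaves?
Uma is a knave.
Ivy is a knight.
Victor is a knave.

Verification:
- Uma (knave) says "Victor and I are different types" - this is FALSE (a lie) because Uma is a knave and Victor is a knave.
- Ivy (knight) says "Uma is a liar" - this is TRUE because Uma is a knave.
- Victor (knave) says "Either Uma or Victor is a knight, but not both" - this is FALSE (a lie) because Uma is a knave and Victor is a knave.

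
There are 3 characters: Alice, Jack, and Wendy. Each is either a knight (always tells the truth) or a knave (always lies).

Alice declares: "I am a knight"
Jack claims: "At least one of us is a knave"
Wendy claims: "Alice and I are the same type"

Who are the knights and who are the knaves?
Alice is a knight.
Jack is a knight.
Wendy is a knave.

Verification:
- Alice (knight) says "I am a knight" - this is TRUE because Alice is a knight.
- Jack (knight) says "At least one of us is a knave" - this is TRUE because Wendy is a knave.
- Wendy (knave) says "Alice and I are the same type" - this is FALSE (a lie) because Wendy is a knave and Alice is a knight.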